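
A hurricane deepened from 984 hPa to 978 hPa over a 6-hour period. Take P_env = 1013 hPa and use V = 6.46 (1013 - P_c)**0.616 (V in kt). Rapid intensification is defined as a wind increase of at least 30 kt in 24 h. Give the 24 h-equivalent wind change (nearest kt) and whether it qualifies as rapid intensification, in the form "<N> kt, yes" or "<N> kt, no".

25 kt, no

V₁: ΔP = 29, V ≈ 6.46 × 29^0.616 ≈ 51.41 kt.
V₂: ΔP = 35, V ≈ 6.46 × 35^0.616 ≈ 57.73 kt.
ΔV over 6 h = 6.32 kt → 24 h equivalent = 6.32 × 24/6 ≈ 25.28 kt.
25 kt < 30 kt ⇒ not rapid intensification.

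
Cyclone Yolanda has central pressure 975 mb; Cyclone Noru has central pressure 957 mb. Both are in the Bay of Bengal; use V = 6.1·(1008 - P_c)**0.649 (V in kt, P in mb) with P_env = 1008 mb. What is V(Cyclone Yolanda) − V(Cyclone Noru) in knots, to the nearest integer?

-19 kt

Cyclone Yolanda: ΔP = 33; V ≈ 6.1 × 33^0.649 ≈ 59.00 kt.
Cyclone Noru: ΔP = 51; V ≈ 6.1 × 51^0.649 ≈ 78.26 kt.
Difference ≈ 59.00 − 78.26 = -19.26 → -19 kt.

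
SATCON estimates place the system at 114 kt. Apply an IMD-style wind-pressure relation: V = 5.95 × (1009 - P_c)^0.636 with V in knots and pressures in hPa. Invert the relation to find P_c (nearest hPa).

905 hPa

ΔP = (V / 5.95)^(1/0.636) = (114/5.95)^1.572.
114/5.95 = 19.160; 19.160^1.572 ≈ 103.83 hPa.
P_c = 1009 − 103.83 = 905.17 ≈ 905 hPa.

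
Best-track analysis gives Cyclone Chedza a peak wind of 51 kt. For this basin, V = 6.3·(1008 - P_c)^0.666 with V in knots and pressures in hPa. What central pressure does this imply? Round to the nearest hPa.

ΔP = (V / 6.3)^(1/0.666) = (51/6.3)^1.502.
51/6.3 = 8.095; 8.095^1.502 ≈ 23.11 hPa.
P_c = 1008 − 23.11 = 984.89 ≈ 985 hPa.

985 hPa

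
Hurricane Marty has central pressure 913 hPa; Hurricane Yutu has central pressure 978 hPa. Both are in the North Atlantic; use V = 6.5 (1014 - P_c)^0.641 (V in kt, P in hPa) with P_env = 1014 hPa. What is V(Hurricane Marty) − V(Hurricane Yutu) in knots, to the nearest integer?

Hurricane Marty: ΔP = 101; V ≈ 6.5 × 101^0.641 ≈ 125.22 kt.
Hurricane Yutu: ΔP = 36; V ≈ 6.5 × 36^0.641 ≈ 64.64 kt.
Difference ≈ 125.22 − 64.64 = 60.58 → 61 kt.

61 kt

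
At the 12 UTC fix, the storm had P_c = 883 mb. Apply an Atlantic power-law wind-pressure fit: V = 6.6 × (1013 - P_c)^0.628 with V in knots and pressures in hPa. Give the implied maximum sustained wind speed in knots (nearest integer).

ΔP = 1013 − 883 = 130 mb.
130^0.628 ≈ 21.260.
V ≈ 6.6 × 21.260 ≈ 140.3 kt.

140 kt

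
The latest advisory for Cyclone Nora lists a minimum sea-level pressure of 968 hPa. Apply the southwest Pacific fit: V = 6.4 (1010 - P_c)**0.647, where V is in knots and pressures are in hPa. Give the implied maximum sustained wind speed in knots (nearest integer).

72 kt

ΔP = 1010 − 968 = 42 hPa.
42^0.647 ≈ 11.226.
V ≈ 6.4 × 11.226 ≈ 71.8 kt.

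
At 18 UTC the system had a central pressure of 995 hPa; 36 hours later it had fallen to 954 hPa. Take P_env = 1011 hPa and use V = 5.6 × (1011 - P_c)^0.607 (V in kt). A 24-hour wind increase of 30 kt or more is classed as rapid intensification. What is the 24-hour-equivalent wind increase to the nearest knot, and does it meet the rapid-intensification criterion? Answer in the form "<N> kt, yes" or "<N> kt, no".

V₁: ΔP = 16, V ≈ 5.6 × 16^0.607 ≈ 30.14 kt.
V₂: ΔP = 57, V ≈ 5.6 × 57^0.607 ≈ 65.16 kt.
ΔV over 36 h = 35.02 kt → 24 h equivalent = 35.02 × 24/36 ≈ 23.35 kt.
23 kt < 30 kt ⇒ not rapid intensification.

23 kt, no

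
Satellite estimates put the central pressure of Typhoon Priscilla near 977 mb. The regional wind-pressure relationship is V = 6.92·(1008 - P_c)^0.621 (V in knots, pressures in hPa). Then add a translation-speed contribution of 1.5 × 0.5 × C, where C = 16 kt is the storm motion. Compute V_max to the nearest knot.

ΔP = 1008 − 977 = 31 mb.
31^0.621 ≈ 8.436.
V ≈ 6.92 × 8.436 ≈ 58.4 kt.
Translation term: 1.5 × 0.5 × 16 = 12 kt.
Corrected V ≈ 70.4 kt → 70 kt.

70 kt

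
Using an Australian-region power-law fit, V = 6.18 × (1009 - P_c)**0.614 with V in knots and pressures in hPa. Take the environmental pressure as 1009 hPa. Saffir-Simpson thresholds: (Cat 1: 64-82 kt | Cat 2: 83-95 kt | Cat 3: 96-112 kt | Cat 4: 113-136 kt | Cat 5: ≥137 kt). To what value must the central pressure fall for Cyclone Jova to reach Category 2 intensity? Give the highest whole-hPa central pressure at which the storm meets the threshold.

940 hPa

Category 2 begins at V = 83 kt.
Required ΔP = (83/6.18)^(1/0.614) = 13.430^1.629 ≈ 68.75 hPa.
P_c ≤ 1009 − 68.75 = 940.25, so the highest integer P_c is 940 hPa.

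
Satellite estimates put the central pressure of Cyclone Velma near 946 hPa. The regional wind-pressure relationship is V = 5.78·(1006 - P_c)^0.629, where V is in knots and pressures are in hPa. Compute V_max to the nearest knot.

ΔP = 1006 − 946 = 60 hPa.
60^0.629 ≈ 13.136.
V ≈ 5.78 × 13.136 ≈ 75.9 kt.

76 kt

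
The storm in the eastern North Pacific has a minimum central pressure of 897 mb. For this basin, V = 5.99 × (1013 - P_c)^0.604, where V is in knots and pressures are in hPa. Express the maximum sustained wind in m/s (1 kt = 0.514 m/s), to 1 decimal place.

ΔP = 1013 − 897 = 116 mb.
V ≈ 5.99 × 116^0.604 = 5.99 × 17.658 ≈ 105.769 kt.
105.769 × 0.514 ≈ 54.37 m/s → 54.4 m/s.

54.4 m/s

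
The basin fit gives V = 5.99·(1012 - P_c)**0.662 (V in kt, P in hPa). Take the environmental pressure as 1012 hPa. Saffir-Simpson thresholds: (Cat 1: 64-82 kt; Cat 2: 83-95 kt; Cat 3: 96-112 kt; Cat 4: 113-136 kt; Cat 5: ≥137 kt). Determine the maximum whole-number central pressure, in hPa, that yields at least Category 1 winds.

Category 1 begins at V = 64 kt.
Required ΔP = (64/5.99)^(1/0.662) = 10.684^1.511 ≈ 35.81 hPa.
P_c ≤ 1012 − 35.81 = 976.19, so the highest integer P_c is 976 hPa.

976 hPa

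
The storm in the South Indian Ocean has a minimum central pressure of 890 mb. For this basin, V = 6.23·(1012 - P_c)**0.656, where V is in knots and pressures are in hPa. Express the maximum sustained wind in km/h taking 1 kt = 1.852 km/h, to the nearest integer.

ΔP = 1012 − 890 = 122 mb.
V ≈ 6.23 × 122^0.656 = 6.23 × 23.370 ≈ 145.593 kt.
145.593 × 1.852 ≈ 269.64 km/h → 270 km/h.

270 km/h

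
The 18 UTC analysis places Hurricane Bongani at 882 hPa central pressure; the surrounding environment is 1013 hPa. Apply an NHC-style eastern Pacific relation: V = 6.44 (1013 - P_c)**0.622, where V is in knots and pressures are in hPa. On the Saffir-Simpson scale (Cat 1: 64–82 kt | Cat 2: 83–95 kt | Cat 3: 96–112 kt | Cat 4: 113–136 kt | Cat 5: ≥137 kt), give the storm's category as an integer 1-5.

4

ΔP = 1013 − 882 = 131 hPa.
V ≈ 6.44 × 131^0.622 = 6.44 × 20.75 ≈ 134 kt.
134 kt falls in the Category 4 band.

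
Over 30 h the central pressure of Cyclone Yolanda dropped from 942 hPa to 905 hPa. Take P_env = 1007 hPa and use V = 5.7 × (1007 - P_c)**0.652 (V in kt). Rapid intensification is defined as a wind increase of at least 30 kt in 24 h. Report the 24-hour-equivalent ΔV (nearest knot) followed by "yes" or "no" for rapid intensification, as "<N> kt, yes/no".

24 kt, no

V₁: ΔP = 65, V ≈ 5.7 × 65^0.652 ≈ 86.68 kt.
V₂: ΔP = 102, V ≈ 5.7 × 102^0.652 ≈ 116.27 kt.
ΔV over 30 h = 29.59 kt → 24 h equivalent = 29.59 × 24/30 ≈ 23.67 kt.
24 kt < 30 kt ⇒ not rapid intensification.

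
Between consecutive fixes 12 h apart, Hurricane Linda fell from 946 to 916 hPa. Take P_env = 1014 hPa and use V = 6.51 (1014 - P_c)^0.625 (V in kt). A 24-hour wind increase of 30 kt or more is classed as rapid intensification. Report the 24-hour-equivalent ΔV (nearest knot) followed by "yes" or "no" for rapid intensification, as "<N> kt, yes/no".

47 kt, yes

V₁: ΔP = 68, V ≈ 6.51 × 68^0.625 ≈ 90.97 kt.
V₂: ΔP = 98, V ≈ 6.51 × 98^0.625 ≈ 114.31 kt.
ΔV over 12 h = 23.34 kt → 24 h equivalent = 23.34 × 24/12 ≈ 46.68 kt.
47 kt ≥ 30 kt ⇒ rapid intensification.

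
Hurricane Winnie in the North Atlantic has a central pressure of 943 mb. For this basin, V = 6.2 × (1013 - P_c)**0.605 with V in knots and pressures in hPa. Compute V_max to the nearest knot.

81 kt

ΔP = 1013 − 943 = 70 mb.
70^0.605 ≈ 13.070.
V ≈ 6.2 × 13.070 ≈ 81.0 kt.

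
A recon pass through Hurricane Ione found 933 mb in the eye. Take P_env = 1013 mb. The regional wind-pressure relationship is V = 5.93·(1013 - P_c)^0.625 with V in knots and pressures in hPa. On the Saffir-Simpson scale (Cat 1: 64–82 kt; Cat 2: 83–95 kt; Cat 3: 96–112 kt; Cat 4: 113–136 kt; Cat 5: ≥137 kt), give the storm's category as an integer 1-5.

ΔP = 1013 − 933 = 80 mb.
V ≈ 5.93 × 80^0.625 = 5.93 × 15.47 ≈ 92 kt.
92 kt falls in the Category 2 band.

2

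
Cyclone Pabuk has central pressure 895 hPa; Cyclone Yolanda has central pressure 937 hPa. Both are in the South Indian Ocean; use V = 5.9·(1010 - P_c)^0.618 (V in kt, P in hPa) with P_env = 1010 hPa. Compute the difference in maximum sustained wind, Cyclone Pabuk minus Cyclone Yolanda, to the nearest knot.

27 kt

Cyclone Pabuk: ΔP = 115; V ≈ 5.9 × 115^0.618 ≈ 110.75 kt.
Cyclone Yolanda: ΔP = 73; V ≈ 5.9 × 73^0.618 ≈ 83.63 kt.
Difference ≈ 110.75 − 83.63 = 27.12 → 27 kt.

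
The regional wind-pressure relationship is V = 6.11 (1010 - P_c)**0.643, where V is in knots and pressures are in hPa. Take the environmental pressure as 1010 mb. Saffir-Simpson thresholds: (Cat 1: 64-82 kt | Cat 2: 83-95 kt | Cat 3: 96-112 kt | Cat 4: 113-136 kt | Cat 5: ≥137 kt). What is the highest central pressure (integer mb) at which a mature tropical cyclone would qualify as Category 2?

Category 2 begins at V = 83 kt.
Required ΔP = (83/6.11)^(1/0.643) = 13.584^1.555 ≈ 57.82 mb.
P_c ≤ 1010 − 57.82 = 952.18, so the highest integer P_c is 952 mb.

952 mb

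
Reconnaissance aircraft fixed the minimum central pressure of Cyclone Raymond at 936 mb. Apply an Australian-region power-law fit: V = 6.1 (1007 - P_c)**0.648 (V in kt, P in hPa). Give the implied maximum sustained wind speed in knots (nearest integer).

97 kt

ΔP = 1007 − 936 = 71 mb.
71^0.648 ≈ 15.835.
V ≈ 6.1 × 15.835 ≈ 96.6 kt.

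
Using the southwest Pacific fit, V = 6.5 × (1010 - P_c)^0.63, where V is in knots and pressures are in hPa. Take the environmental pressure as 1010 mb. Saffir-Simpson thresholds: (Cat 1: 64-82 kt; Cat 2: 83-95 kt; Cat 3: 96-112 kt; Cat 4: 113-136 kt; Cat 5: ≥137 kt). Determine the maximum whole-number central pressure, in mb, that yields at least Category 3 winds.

938 mb

Category 3 begins at V = 96 kt.
Required ΔP = (96/6.5)^(1/0.63) = 14.769^1.587 ≈ 71.80 mb.
P_c ≤ 1010 − 71.80 = 938.20, so the highest integer P_c is 938 mb.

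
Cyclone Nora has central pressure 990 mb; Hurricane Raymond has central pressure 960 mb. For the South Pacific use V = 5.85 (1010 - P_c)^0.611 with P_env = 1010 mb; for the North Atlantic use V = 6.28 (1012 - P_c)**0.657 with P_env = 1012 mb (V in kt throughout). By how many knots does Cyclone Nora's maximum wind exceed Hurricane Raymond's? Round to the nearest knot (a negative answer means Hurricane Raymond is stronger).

-48 kt

Cyclone Nora: ΔP = 20; V ≈ 5.85 × 20^0.611 ≈ 36.48 kt.
Hurricane Raymond: ΔP = 52; V ≈ 6.28 × 52^0.657 ≈ 84.21 kt.
Difference ≈ 36.48 − 84.21 = -47.73 → -48 kt.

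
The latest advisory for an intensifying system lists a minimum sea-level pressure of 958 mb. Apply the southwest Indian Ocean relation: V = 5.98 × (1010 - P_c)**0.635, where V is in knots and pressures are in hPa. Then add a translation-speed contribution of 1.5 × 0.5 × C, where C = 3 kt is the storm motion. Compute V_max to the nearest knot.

76 kt

ΔP = 1010 − 958 = 52 mb.
52^0.635 ≈ 12.293.
V ≈ 5.98 × 12.293 ≈ 73.5 kt.
Translation term: 1.5 × 0.5 × 3 = 2.25 kt.
Corrected V ≈ 75.75 kt → 76 kt.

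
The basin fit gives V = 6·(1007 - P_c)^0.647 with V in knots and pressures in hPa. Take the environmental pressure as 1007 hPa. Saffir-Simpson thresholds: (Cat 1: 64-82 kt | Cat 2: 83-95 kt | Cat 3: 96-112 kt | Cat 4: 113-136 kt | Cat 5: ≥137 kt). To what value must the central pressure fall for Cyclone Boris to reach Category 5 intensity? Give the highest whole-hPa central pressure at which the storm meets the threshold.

Category 5 begins at V = 137 kt.
Required ΔP = (137/6)^(1/0.647) = 22.833^1.546 ≈ 125.83 hPa.
P_c ≤ 1007 − 125.83 = 881.17, so the highest integer P_c is 881 hPa.

881 hPa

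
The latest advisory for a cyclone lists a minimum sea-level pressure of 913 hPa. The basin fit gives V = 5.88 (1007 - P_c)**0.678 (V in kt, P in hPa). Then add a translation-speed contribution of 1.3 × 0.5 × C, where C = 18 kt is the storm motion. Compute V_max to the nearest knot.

ΔP = 1007 − 913 = 94 hPa.
94^0.678 ≈ 21.766.
V ≈ 5.88 × 21.766 ≈ 128.0 kt.
Translation term: 1.3 × 0.5 × 18 = 11.7 kt.
Corrected V ≈ 139.7 kt → 140 kt.

140 kt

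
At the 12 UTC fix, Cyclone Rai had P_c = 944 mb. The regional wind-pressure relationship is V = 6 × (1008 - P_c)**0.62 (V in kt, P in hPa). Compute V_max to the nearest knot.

79 kt

ΔP = 1008 − 944 = 64 mb.
64^0.62 ≈ 13.177.
V ≈ 6 × 13.177 ≈ 79.1 kt.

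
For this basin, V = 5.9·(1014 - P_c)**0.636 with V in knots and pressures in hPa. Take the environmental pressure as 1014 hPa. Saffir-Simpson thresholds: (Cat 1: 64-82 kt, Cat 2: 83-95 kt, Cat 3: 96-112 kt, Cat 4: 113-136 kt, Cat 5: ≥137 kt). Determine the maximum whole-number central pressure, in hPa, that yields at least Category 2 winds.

950 hPa

Category 2 begins at V = 83 kt.
Required ΔP = (83/5.9)^(1/0.636) = 14.068^1.572 ≈ 63.88 hPa.
P_c ≤ 1014 − 63.88 = 950.12, so the highest integer P_c is 950 hPa.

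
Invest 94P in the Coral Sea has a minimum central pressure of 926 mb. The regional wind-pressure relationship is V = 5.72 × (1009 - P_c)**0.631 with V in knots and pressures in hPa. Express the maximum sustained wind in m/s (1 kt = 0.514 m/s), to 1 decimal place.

47.8 m/s

ΔP = 1009 − 926 = 83 mb.
V ≈ 5.72 × 83^0.631 = 5.72 × 16.253 ≈ 92.968 kt.
92.968 × 0.514 ≈ 47.79 m/s → 47.8 m/s.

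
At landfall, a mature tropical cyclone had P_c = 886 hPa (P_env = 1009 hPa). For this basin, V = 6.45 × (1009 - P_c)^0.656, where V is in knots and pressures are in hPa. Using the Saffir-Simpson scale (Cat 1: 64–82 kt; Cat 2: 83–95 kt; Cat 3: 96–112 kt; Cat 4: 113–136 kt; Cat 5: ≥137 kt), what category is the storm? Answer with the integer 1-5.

5

ΔP = 1009 − 886 = 123 hPa.
V ≈ 6.45 × 123^0.656 = 6.45 × 23.50 ≈ 152 kt.
152 kt falls in the Category 5 band.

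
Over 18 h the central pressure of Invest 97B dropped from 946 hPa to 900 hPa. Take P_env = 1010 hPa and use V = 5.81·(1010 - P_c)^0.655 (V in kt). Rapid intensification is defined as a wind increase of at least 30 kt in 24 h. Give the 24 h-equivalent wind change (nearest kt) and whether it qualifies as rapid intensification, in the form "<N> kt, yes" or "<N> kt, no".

V₁: ΔP = 64, V ≈ 5.81 × 64^0.655 ≈ 88.56 kt.
V₂: ΔP = 110, V ≈ 5.81 × 110^0.655 ≈ 126.27 kt.
ΔV over 18 h = 37.71 kt → 24 h equivalent = 37.71 × 24/18 ≈ 50.28 kt.
50 kt ≥ 30 kt ⇒ rapid intensification.

50 kt, yes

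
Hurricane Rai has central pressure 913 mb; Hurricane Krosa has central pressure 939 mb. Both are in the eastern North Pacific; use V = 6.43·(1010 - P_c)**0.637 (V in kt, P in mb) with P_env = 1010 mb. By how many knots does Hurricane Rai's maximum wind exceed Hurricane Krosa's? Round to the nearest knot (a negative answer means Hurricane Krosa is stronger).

Hurricane Rai: ΔP = 97; V ≈ 6.43 × 97^0.637 ≈ 118.52 kt.
Hurricane Krosa: ΔP = 71; V ≈ 6.43 × 71^0.637 ≈ 97.15 kt.
Difference ≈ 118.52 − 97.15 = 21.37 → 21 kt.

21 kt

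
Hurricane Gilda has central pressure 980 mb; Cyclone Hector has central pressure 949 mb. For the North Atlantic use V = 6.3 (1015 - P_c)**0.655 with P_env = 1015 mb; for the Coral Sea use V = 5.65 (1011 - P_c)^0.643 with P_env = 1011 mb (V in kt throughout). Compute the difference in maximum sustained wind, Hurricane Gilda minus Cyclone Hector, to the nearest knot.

Hurricane Gilda: ΔP = 35; V ≈ 6.3 × 35^0.655 ≈ 64.67 kt.
Cyclone Hector: ΔP = 62; V ≈ 5.65 × 62^0.643 ≈ 80.27 kt.
Difference ≈ 64.67 − 80.27 = -15.60 → -16 kt.

-16 kt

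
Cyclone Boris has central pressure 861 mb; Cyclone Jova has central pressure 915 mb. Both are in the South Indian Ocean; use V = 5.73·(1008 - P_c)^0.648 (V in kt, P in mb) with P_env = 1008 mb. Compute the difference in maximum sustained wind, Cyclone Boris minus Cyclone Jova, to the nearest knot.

37 kt

Cyclone Boris: ΔP = 147; V ≈ 5.73 × 147^0.648 ≈ 145.40 kt.
Cyclone Jova: ΔP = 93; V ≈ 5.73 × 93^0.648 ≈ 108.08 kt.
Difference ≈ 145.40 − 108.08 = 37.32 → 37 kt.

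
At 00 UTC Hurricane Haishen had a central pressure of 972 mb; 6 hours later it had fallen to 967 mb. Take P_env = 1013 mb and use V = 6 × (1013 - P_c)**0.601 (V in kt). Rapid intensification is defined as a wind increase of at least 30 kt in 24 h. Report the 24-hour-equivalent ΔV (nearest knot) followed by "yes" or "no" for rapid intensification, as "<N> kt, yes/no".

V₁: ΔP = 41, V ≈ 6 × 41^0.601 ≈ 55.90 kt.
V₂: ΔP = 46, V ≈ 6 × 46^0.601 ≈ 59.91 kt.
ΔV over 6 h = 4.01 kt → 24 h equivalent = 4.01 × 24/6 ≈ 16.04 kt.
16 kt < 30 kt ⇒ not rapid intensification.

16 kt, no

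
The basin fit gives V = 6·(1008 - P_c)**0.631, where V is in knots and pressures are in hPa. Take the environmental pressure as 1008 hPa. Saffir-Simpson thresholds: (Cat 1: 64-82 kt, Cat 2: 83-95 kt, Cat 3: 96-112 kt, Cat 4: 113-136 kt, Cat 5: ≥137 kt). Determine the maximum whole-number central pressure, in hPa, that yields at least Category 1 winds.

Category 1 begins at V = 64 kt.
Required ΔP = (64/6)^(1/0.631) = 10.667^1.585 ≈ 42.58 hPa.
P_c ≤ 1008 − 42.58 = 965.42, so the highest integer P_c is 965 hPa.

965 hPa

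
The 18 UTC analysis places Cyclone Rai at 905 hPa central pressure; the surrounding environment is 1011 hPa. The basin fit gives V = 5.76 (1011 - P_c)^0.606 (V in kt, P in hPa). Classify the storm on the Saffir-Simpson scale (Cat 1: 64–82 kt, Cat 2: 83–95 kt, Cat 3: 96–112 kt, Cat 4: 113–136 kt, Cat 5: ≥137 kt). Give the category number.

ΔP = 1011 − 905 = 106 hPa.
V ≈ 5.76 × 106^0.606 = 5.76 × 16.88 ≈ 97 kt.
97 kt falls in the Category 3 band.

3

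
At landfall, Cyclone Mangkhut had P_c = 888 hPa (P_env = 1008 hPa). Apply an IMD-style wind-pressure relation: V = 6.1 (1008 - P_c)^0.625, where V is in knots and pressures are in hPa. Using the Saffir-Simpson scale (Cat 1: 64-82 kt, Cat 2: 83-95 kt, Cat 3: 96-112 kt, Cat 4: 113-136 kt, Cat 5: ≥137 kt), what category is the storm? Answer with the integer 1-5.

4

ΔP = 1008 − 888 = 120 hPa.
V ≈ 6.1 × 120^0.625 = 6.1 × 19.93 ≈ 122 kt.
122 kt falls in the Category 4 band.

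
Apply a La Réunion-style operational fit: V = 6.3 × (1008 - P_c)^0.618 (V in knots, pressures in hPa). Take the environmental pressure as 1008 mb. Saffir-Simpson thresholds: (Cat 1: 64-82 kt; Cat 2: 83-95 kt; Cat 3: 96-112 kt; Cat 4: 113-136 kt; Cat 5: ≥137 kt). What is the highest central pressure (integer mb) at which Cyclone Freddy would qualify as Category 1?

965 mb

Category 1 begins at V = 64 kt.
Required ΔP = (64/6.3)^(1/0.618) = 10.159^1.618 ≈ 42.58 mb.
P_c ≤ 1008 − 42.58 = 965.42, so the highest integer P_c is 965 mb.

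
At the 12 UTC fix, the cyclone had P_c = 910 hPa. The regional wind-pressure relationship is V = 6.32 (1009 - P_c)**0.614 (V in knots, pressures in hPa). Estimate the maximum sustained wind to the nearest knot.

106 kt

ΔP = 1009 − 910 = 99 hPa.
99^0.614 ≈ 16.800.
V ≈ 6.32 × 16.800 ≈ 106.2 kt.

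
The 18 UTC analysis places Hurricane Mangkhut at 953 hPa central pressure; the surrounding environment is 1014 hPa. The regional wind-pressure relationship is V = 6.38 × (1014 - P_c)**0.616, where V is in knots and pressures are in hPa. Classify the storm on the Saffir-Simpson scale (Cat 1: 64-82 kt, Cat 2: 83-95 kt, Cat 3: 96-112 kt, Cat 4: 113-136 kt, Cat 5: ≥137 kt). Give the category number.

ΔP = 1014 − 953 = 61 hPa.
V ≈ 6.38 × 61^0.616 = 6.38 × 12.58 ≈ 80 kt.
80 kt falls in the Category 1 band.

1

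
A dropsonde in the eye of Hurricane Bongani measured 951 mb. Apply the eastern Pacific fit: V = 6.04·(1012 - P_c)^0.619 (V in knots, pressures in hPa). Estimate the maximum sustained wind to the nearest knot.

77 kt

ΔP = 1012 − 951 = 61 mb.
61^0.619 ≈ 12.739.
V ≈ 6.04 × 12.739 ≈ 76.9 kt.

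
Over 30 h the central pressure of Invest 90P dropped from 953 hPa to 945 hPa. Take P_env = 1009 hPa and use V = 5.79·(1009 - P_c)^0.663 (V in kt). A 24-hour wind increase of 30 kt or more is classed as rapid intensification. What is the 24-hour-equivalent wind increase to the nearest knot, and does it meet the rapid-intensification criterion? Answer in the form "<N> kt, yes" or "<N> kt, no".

6 kt, no

V₁: ΔP = 56, V ≈ 5.79 × 56^0.663 ≈ 83.51 kt.
V₂: ΔP = 64, V ≈ 5.79 × 64^0.663 ≈ 91.24 kt.
ΔV over 30 h = 7.73 kt → 24 h equivalent = 7.73 × 24/30 ≈ 6.18 kt.
6 kt < 30 kt ⇒ not rapid intensification.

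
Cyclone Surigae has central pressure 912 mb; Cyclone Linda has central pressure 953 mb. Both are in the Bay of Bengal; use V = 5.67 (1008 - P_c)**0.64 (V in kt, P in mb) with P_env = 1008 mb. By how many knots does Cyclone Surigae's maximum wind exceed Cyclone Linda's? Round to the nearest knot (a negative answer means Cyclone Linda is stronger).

Cyclone Surigae: ΔP = 96; V ≈ 5.67 × 96^0.64 ≈ 105.25 kt.
Cyclone Linda: ΔP = 55; V ≈ 5.67 × 55^0.64 ≈ 73.69 kt.
Difference ≈ 105.25 − 73.69 = 31.56 → 32 kt.

32 kt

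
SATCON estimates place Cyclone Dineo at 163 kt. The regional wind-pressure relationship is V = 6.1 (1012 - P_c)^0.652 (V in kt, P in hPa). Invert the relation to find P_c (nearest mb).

ΔP = (V / 6.1)^(1/0.652) = (163/6.1)^1.534.
163/6.1 = 26.721; 26.721^1.534 ≈ 154.32 mb.
P_c = 1012 − 154.32 = 857.68 ≈ 858 mb.

858 mb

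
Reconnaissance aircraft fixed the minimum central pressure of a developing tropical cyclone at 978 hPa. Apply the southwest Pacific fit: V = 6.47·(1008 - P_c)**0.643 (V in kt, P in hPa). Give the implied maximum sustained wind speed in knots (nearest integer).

58 kt

ΔP = 1008 − 978 = 30 hPa.
30^0.643 ≈ 8.908.
V ≈ 6.47 × 8.908 ≈ 57.6 kt.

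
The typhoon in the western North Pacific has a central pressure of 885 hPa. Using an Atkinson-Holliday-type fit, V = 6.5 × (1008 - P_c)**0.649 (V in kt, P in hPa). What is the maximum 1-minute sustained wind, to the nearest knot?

ΔP = 1008 − 885 = 123 hPa.
123^0.649 ≈ 22.717.
V ≈ 6.5 × 22.717 ≈ 147.7 kt.

148 kt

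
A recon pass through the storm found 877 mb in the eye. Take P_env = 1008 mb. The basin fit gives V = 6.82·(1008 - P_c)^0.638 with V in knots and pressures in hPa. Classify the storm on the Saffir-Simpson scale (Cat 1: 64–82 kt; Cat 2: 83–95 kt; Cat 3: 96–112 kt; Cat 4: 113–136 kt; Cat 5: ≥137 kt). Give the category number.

ΔP = 1008 − 877 = 131 mb.
V ≈ 6.82 × 131^0.638 = 6.82 × 22.43 ≈ 153 kt.
153 kt falls in the Category 5 band.

5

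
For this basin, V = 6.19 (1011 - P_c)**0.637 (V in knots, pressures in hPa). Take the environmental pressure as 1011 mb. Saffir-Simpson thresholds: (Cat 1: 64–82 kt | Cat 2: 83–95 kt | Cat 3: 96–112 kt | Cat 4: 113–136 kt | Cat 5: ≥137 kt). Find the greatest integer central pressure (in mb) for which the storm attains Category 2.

Category 2 begins at V = 83 kt.
Required ΔP = (83/6.19)^(1/0.637) = 13.409^1.570 ≈ 58.86 mb.
P_c ≤ 1011 − 58.86 = 952.14, so the highest integer P_c is 952 mb.

952 mb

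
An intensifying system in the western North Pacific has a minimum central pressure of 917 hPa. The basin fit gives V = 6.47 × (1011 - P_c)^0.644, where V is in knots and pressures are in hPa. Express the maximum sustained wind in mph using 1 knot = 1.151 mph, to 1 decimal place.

ΔP = 1011 − 917 = 94 hPa.
V ≈ 6.47 × 94^0.644 = 6.47 × 18.651 ≈ 120.670 kt.
120.670 × 1.151 ≈ 138.89 mph → 138.9 mph.

138.9 mph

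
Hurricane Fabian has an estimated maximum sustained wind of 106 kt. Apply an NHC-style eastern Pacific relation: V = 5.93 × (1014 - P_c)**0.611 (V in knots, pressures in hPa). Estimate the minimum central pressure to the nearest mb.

902 mb

ΔP = (V / 5.93)^(1/0.611) = (106/5.93)^1.637.
106/5.93 = 17.875; 17.875^1.637 ≈ 112.08 mb.
P_c = 1014 − 112.08 = 901.92 ≈ 902 mb.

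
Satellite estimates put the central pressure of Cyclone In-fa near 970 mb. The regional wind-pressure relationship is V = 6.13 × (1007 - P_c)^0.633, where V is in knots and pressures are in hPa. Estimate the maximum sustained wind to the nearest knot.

60 kt

ΔP = 1007 − 970 = 37 mb.
37^0.633 ≈ 9.833.
V ≈ 6.13 × 9.833 ≈ 60.3 kt.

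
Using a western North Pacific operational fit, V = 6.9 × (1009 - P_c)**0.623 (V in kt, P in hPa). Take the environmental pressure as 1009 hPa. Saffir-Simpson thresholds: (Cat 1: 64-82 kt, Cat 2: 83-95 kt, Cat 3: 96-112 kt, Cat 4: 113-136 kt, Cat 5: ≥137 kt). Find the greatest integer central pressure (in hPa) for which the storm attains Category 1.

Category 1 begins at V = 64 kt.
Required ΔP = (64/6.9)^(1/0.623) = 9.275^1.605 ≈ 35.70 hPa.
P_c ≤ 1009 − 35.70 = 973.30, so the highest integer P_c is 973 hPa.

973 hPa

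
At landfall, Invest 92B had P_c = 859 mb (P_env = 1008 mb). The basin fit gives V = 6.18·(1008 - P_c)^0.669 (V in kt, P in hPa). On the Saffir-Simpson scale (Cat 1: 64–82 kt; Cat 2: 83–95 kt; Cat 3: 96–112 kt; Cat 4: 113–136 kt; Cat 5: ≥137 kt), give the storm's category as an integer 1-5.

5

ΔP = 1008 − 859 = 149 mb.
V ≈ 6.18 × 149^0.669 = 6.18 × 28.44 ≈ 176 kt.
176 kt falls in the Category 5 band.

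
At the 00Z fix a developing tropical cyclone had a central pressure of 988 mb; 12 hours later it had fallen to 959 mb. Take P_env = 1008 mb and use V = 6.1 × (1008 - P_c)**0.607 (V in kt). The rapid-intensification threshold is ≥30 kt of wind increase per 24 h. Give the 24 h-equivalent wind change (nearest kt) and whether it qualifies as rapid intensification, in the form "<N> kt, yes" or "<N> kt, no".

V₁: ΔP = 20, V ≈ 6.1 × 20^0.607 ≈ 37.59 kt.
V₂: ΔP = 49, V ≈ 6.1 × 49^0.607 ≈ 64.76 kt.
ΔV over 12 h = 27.17 kt → 24 h equivalent = 27.17 × 24/12 ≈ 54.34 kt.
54 kt ≥ 30 kt ⇒ rapid intensification.

54 kt, yes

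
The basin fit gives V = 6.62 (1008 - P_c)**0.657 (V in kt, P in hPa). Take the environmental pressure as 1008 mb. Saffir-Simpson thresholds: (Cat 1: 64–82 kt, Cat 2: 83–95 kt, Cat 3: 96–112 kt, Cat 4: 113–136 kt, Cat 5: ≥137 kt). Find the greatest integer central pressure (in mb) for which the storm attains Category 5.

Category 5 begins at V = 137 kt.
Required ΔP = (137/6.62)^(1/0.657) = 20.695^1.522 ≈ 100.65 mb.
P_c ≤ 1008 − 100.65 = 907.35, so the highest integer P_c is 907 mb.

907 mb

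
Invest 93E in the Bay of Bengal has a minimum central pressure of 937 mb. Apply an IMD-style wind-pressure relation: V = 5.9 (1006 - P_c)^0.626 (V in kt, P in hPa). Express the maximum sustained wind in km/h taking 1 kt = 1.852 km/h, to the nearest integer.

155 km/h

ΔP = 1006 − 937 = 69 mb.
V ≈ 5.9 × 69^0.626 = 5.9 × 14.162 ≈ 83.555 kt.
83.555 × 1.852 ≈ 154.74 km/h → 155 km/h.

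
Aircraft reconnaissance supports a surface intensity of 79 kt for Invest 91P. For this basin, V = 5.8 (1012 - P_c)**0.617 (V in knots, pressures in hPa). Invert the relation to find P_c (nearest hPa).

ΔP = (V / 5.8)^(1/0.617) = (79/5.8)^1.621.
79/5.8 = 13.621; 13.621^1.621 ≈ 68.90 hPa.
P_c = 1012 − 68.90 = 943.10 ≈ 943 hPa.

943 hPa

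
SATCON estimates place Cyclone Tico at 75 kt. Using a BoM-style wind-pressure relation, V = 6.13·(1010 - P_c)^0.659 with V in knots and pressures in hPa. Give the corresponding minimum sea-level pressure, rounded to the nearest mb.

965 mb

ΔP = (V / 6.13)^(1/0.659) = (75/6.13)^1.517.
75/6.13 = 12.235; 12.235^1.517 ≈ 44.71 mb.
P_c = 1010 − 44.71 = 965.29 ≈ 965 mb.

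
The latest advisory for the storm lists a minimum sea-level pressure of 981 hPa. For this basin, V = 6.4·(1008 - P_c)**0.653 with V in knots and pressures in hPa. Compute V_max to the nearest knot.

55 kt

ΔP = 1008 − 981 = 27 hPa.
27^0.653 ≈ 8.604.
V ≈ 6.4 × 8.604 ≈ 55.1 kt.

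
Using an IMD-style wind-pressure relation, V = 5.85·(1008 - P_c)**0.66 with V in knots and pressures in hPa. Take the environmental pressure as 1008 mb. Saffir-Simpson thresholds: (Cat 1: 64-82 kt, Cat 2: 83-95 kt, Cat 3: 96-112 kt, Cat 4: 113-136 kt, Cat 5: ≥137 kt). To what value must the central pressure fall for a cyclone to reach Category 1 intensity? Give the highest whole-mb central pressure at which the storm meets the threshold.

970 mb

Category 1 begins at V = 64 kt.
Required ΔP = (64/5.85)^(1/0.66) = 10.940^1.515 ≈ 37.52 mb.
P_c ≤ 1008 − 37.52 = 970.48, so the highest integer P_c is 970 mb.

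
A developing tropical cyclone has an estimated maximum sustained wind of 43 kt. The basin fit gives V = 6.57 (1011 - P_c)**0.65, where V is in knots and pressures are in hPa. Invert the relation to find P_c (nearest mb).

993 mb

ΔP = (V / 6.57)^(1/0.65) = (43/6.57)^1.538.
43/6.57 = 6.545; 6.545^1.538 ≈ 18.00 mb.
P_c = 1011 − 18.00 = 993.00 ≈ 993 mb.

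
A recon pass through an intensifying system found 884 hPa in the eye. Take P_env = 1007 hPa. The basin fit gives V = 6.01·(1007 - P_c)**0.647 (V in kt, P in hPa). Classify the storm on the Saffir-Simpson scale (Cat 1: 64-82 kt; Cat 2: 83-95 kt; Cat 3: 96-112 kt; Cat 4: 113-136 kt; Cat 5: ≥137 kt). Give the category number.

4

ΔP = 1007 − 884 = 123 hPa.
V ≈ 6.01 × 123^0.647 = 6.01 × 22.50 ≈ 135 kt.
135 kt falls in the Category 4 band.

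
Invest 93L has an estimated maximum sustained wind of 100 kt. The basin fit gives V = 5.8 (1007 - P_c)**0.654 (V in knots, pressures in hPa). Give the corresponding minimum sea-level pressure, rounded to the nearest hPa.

ΔP = (V / 5.8)^(1/0.654) = (100/5.8)^1.529.
100/5.8 = 17.241; 17.241^1.529 ≈ 77.76 hPa.
P_c = 1007 − 77.76 = 929.24 ≈ 929 hPa.

929 hPa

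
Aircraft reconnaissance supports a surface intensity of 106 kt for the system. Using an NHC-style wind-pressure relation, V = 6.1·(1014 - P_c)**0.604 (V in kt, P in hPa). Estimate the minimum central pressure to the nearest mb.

ΔP = (V / 6.1)^(1/0.604) = (106/6.1)^1.656.
106/6.1 = 17.377; 17.377^1.656 ≈ 112.96 mb.
P_c = 1014 − 112.96 = 901.04 ≈ 901 mb.

901 mb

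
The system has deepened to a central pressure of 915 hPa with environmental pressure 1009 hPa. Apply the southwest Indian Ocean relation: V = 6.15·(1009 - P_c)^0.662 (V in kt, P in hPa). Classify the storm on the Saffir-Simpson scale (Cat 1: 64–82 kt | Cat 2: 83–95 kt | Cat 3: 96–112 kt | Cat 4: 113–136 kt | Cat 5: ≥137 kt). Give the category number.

4

ΔP = 1009 − 915 = 94 hPa.
V ≈ 6.15 × 94^0.662 = 6.15 × 20.24 ≈ 124 kt.
124 kt falls in the Category 4 band.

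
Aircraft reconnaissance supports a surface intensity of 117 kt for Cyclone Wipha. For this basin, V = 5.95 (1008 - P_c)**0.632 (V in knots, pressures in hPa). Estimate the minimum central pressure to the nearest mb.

ΔP = (V / 5.95)^(1/0.632) = (117/5.95)^1.582.
117/5.95 = 19.664; 19.664^1.582 ≈ 111.42 mb.
P_c = 1008 − 111.42 = 896.58 ≈ 897 mb.

897 mb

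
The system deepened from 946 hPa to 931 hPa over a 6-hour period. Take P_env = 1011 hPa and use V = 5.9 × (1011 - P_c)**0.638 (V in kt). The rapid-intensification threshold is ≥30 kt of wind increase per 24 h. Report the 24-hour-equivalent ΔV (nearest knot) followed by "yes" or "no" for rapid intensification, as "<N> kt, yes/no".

V₁: ΔP = 65, V ≈ 5.9 × 65^0.638 ≈ 84.62 kt.
V₂: ΔP = 80, V ≈ 5.9 × 80^0.638 ≈ 96.61 kt.
ΔV over 6 h = 11.99 kt → 24 h equivalent = 11.99 × 24/6 ≈ 47.96 kt.
48 kt ≥ 30 kt ⇒ rapid intensification.

48 kt, yes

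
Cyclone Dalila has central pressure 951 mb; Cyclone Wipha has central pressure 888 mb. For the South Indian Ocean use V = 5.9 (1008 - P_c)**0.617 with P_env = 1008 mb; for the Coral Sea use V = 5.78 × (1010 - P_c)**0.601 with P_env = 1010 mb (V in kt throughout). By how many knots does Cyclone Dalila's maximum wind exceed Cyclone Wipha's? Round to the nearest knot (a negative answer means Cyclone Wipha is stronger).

-32 kt

Cyclone Dalila: ΔP = 57; V ≈ 5.9 × 57^0.617 ≈ 71.49 kt.
Cyclone Wipha: ΔP = 122; V ≈ 5.78 × 122^0.601 ≈ 103.71 kt.
Difference ≈ 71.49 − 103.71 = -32.22 → -32 kt.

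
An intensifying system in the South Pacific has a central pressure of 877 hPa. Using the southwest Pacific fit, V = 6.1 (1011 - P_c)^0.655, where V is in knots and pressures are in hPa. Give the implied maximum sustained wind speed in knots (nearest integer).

151 kt

ΔP = 1011 − 877 = 134 hPa.
134^0.655 ≈ 24.732.
V ≈ 6.1 × 24.732 ≈ 150.9 kt.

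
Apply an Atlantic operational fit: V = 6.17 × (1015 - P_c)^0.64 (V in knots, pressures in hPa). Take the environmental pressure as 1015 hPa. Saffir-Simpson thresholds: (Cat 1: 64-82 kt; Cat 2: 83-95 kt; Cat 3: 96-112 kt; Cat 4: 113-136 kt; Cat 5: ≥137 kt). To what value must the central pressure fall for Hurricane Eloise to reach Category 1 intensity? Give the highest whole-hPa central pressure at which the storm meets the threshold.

976 hPa

Category 1 begins at V = 64 kt.
Required ΔP = (64/6.17)^(1/0.64) = 10.373^1.562 ≈ 38.67 hPa.
P_c ≤ 1015 − 38.67 = 976.33, so the highest integer P_c is 976 hPa.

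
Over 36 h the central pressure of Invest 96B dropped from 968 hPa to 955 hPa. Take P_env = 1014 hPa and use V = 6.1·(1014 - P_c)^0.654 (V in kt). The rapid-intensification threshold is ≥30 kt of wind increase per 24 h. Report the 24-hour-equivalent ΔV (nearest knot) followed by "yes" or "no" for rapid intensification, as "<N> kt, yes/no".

V₁: ΔP = 46, V ≈ 6.1 × 46^0.654 ≈ 74.61 kt.
V₂: ΔP = 59, V ≈ 6.1 × 59^0.654 ≈ 87.79 kt.
ΔV over 36 h = 13.18 kt → 24 h equivalent = 13.18 × 24/36 ≈ 8.79 kt.
9 kt < 30 kt ⇒ not rapid intensification.

9 kt, no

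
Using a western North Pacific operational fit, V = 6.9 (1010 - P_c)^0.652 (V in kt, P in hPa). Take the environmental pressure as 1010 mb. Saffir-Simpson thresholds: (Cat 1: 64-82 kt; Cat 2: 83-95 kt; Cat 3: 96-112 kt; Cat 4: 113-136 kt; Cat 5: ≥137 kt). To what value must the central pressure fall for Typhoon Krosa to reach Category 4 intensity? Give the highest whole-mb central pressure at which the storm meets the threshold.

937 mb

Category 4 begins at V = 113 kt.
Required ΔP = (113/6.9)^(1/0.652) = 16.377^1.534 ≈ 72.83 mb.
P_c ≤ 1010 − 72.83 = 937.17, so the highest integer P_c is 937 mb.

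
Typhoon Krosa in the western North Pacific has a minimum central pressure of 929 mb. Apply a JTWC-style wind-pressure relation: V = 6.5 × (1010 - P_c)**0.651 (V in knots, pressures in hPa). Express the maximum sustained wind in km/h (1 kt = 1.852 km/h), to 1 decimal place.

ΔP = 1010 − 929 = 81 mb.
V ≈ 6.5 × 81^0.651 = 6.5 × 17.475 ≈ 113.589 kt.
113.589 × 1.852 ≈ 210.37 km/h → 210.4 km/h.

210.4 km/h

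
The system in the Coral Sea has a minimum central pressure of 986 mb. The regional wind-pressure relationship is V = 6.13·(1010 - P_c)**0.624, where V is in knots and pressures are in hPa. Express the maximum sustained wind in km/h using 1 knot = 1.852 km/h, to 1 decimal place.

82.5 km/h

ΔP = 1010 − 986 = 24 mb.
V ≈ 6.13 × 24^0.624 = 6.13 × 7.265 ≈ 44.536 kt.
44.536 × 1.852 ≈ 82.48 km/h → 82.5 km/h.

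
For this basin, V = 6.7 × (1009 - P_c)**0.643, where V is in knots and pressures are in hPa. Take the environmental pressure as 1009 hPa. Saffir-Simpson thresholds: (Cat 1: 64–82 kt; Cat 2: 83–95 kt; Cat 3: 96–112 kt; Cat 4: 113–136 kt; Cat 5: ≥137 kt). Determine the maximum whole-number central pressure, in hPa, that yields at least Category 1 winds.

975 hPa

Category 1 begins at V = 64 kt.
Required ΔP = (64/6.7)^(1/0.643) = 9.552^1.555 ≈ 33.44 hPa.
P_c ≤ 1009 − 33.44 = 975.56, so the highest integer P_c is 975 hPa.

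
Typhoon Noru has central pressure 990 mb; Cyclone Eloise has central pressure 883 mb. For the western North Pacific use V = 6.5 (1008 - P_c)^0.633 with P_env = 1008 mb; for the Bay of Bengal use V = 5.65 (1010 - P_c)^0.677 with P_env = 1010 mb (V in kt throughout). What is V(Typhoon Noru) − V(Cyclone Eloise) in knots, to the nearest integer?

-110 kt

Typhoon Noru: ΔP = 18; V ≈ 6.5 × 18^0.633 ≈ 40.50 kt.
Cyclone Eloise: ΔP = 127; V ≈ 5.65 × 127^0.677 ≈ 150.08 kt.
Difference ≈ 40.50 − 150.08 = -109.58 → -110 kt.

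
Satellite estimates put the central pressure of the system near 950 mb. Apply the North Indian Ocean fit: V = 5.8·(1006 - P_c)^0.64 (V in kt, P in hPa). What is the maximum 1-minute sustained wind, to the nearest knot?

ΔP = 1006 − 950 = 56 mb.
56^0.64 ≈ 13.147.
V ≈ 5.8 × 13.147 ≈ 76.3 kt.

76 kt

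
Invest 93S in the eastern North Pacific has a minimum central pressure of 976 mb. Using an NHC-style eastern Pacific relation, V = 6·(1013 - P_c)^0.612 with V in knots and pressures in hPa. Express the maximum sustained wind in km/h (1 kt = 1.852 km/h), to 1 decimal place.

ΔP = 1013 − 976 = 37 mb.
V ≈ 6 × 37^0.612 = 6 × 9.115 ≈ 54.688 kt.
54.688 × 1.852 ≈ 101.28 km/h → 101.3 km/h.

101.3 km/h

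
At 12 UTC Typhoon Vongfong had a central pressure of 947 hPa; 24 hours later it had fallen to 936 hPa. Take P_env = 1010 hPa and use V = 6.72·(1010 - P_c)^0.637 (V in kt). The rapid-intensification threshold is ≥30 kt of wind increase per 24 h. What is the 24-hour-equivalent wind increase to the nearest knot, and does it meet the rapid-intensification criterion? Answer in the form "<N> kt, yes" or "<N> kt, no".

V₁: ΔP = 63, V ≈ 6.72 × 63^0.637 ≈ 94.09 kt.
V₂: ΔP = 74, V ≈ 6.72 × 74^0.637 ≈ 104.25 kt.
ΔV over 24 h = 10.16 kt → 24 h equivalent = 10.16 × 24/24 ≈ 10.16 kt.
10 kt < 30 kt ⇒ not rapid intensification.

10 kt, no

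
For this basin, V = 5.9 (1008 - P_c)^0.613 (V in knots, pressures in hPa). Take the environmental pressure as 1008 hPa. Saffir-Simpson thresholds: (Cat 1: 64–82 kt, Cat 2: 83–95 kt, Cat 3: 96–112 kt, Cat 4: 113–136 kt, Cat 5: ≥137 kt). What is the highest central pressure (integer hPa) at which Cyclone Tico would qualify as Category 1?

959 hPa

Category 1 begins at V = 64 kt.
Required ΔP = (64/5.9)^(1/0.613) = 10.847^1.631 ≈ 48.86 hPa.
P_c ≤ 1008 − 48.86 = 959.14, so the highest integer P_c is 959 hPa.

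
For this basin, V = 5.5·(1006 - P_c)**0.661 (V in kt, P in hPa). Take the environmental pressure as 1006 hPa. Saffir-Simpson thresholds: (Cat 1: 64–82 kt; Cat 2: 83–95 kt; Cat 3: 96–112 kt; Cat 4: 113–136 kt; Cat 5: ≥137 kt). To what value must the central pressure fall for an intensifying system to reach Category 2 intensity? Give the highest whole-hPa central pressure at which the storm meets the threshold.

Category 2 begins at V = 83 kt.
Required ΔP = (83/5.5)^(1/0.661) = 15.091^1.513 ≈ 60.71 hPa.
P_c ≤ 1006 − 60.71 = 945.29, so the highest integer P_c is 945 hPa.

945 hPa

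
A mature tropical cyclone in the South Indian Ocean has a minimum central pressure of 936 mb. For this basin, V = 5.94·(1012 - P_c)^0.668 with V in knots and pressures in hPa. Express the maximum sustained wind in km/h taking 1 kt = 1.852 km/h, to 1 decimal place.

ΔP = 1012 − 936 = 76 mb.
V ≈ 5.94 × 76^0.668 = 5.94 × 18.046 ≈ 107.194 kt.
107.194 × 1.852 ≈ 198.52 km/h → 198.5 km/h.

198.5 km/h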